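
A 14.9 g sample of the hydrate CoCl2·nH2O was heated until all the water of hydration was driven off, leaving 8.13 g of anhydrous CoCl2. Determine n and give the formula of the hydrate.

CoCl2·6H2O

Mass of water lost = 14.9 − 8.13 = 6.77 g → 6.77 / 18.02 = 0.3757 mol H2O
Molar mass of CoCl2 = 129.83 g/mol → mol CoCl2 = 8.13 / 129.83 = 0.06262
n = 0.3757 / 0.06262 = 6.00 ≈ 6 → CoCl2·6H2O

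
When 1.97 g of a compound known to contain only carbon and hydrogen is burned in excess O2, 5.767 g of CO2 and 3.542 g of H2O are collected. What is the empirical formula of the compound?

CH3

mol C = 5.767 / 44.01 = 0.1310; mass C = 0.1310 × 12.01 = 1.574 g
mol H = 2 × (3.542 / 18.02) = 0.3931; mass H = 0.3931 × 1.008 = 0.3963 g
Ratios (÷ 0.131): C 1.000, H 3.000
Ratio ≈ 1:3, so the empirical formula is CH3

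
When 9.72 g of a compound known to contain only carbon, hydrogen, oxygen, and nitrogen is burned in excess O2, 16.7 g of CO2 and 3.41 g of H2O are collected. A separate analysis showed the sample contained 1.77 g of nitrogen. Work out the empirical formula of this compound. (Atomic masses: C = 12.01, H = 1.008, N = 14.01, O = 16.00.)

mol C = 16.7 / 44.01 = 0.3795; mass C = 0.3795 × 12.01 = 4.557 g
mol H = 2 × (3.41 / 18.02) = 0.3785; mass H = 0.3785 × 1.008 = 0.3815 g
mol N = 1.77 / 14.01 = 0.1263
mass O = 9.72 − (6.709) = 3.011 g → mol O = 0.1882
Ratios (÷ 0.1263): C 3.004, H 2.996, N 1.000, O 1.490
×2: C 6.01, H 5.99, N 2.00, O 2.98 → C6H6N2O3

C6H6N2O3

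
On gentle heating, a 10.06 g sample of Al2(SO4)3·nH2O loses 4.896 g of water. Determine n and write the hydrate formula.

Mass of anhydrous Al2(SO4)3 = 10.06 − 4.896 = 5.164 g
mol H2O = 4.896 / 18.02 = 0.2717
Molar mass of Al2(SO4)3 = 342.17 g/mol → mol Al2(SO4)3 = 5.164 / 342.17 = 0.01509
n = 0.2717 / 0.01509 = 18.00 ≈ 18 → Al2(SO4)3·18H2O

Al2(SO4)3·18H2O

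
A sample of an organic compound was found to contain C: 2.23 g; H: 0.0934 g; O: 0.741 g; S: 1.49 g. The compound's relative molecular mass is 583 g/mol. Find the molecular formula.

Moles — C: 2.23 / 12.01 = 0.1857 mol; H: 0.0934 / 1.008 = 0.09266 mol; O: 0.741 / 16.00 = 0.04631 mol; S: 1.49 / 32.07 = 0.04646 mol
Ratios (÷ 0.04631): C 4.009, H 2.001, O 1.000, S 1.003
Ratio ≈ 4:2:1:1, so the empirical formula is C4H2OS
Empirical-formula mass = 98.13 g/mol
n = 583 / 98.13 = 5.94 ≈ 6
Molecular formula = (C4H2OS)×6 = C24H12O6S6

C24H12O6S6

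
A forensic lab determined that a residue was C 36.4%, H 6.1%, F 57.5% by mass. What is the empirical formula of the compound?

Assume 100 g: 36.4 g C, 6.1 g H, 57.5 g F.
C: 36.4 g ÷ 12.01 g/mol = 3.031 mol
H: 6.1 g ÷ 1.008 g/mol = 6.052 mol
F: 57.5 g ÷ 19.00 g/mol = 3.026 mol
Ratios (÷ 3.026): C 1.001, H 2.000, F 1.000
Ratio ≈ 1:2:1, so the empirical formula is CH2F

CH2F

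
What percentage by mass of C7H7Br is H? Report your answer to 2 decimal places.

4.13%

Molar mass = 7(12.01) + 7(1.008) + 1(79.90) = 171.026 g/mol
Mass of H per mole = 7 × 1.008 = 7.056 g
% H = 7.056 / 171.026 × 100 = 4.13%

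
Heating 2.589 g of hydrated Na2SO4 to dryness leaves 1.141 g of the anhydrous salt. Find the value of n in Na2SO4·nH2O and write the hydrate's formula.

Na2SO4·10H2O

Mass of water lost = 2.589 − 1.141 = 1.448 g → 1.448 / 18.02 = 0.08036 mol H2O
Molar mass of Na2SO4 = 142.05 g/mol → mol Na2SO4 = 1.141 / 142.05 = 0.008032
n = 0.08036 / 0.008032 = 10.00 ≈ 10 → Na2SO4·10H2O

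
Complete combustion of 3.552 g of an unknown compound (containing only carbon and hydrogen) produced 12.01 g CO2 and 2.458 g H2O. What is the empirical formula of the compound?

mol C = 12.01 / 44.01 = 0.2729; mass C = 0.2729 × 12.01 = 3.277 g
mol H = 2 × (2.458 / 18.02) = 0.2728; mass H = 0.2728 × 1.008 = 0.2750 g
Ratios (÷ 0.2728): C 1.000, H 1.000
→ CH

CH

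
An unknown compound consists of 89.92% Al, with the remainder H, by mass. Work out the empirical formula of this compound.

AlH3

Assume 100 g: 89.92 g Al, 10.08 g H.
Moles — Al: 89.92 / 26.98 = 3.333 mol; H: 10.08 / 1.008 = 10 mol
Divide by the smallest (3.333 mol Al): Al 1.000, H 3.000
≈ 1:3 → AlH3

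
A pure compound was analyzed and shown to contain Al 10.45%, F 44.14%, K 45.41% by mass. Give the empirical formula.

Assume 100 g: 10.45 g Al, 44.14 g F, 45.41 g K.
n(Al) = 10.45/26.98 = 0.3873, n(F) = 44.14/19.00 = 2.323, n(K) = 45.41/39.10 = 1.161
Ratios (÷ 0.3873): Al 1.000, F 5.998, K 2.998
Ratio ≈ 1:6:3, so the empirical formula is AlF6K3

AlF6K3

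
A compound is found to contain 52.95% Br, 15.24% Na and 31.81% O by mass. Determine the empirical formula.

BrNaO3

Assume 100 g: 52.95 g Br, 15.24 g Na, 31.81 g O.
n(Br) = 52.95/79.90 = 0.6627, n(Na) = 15.24/22.99 = 0.6629, n(O) = 31.81/16.00 = 1.988
Divide by the smallest (0.6627 mol Br): Br 1.000, Na 1.000, O 3.000
≈ 1:1:3 → BrNaO3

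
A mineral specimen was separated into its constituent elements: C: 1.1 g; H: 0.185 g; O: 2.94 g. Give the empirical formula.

CH2O2

Moles — C: 1.1 / 12.01 = 0.09159 mol; H: 0.185 / 1.008 = 0.1835 mol; O: 2.94 / 16.00 = 0.1837 mol
Divide by the smallest (0.09159 mol C): C 1.000, H 2.004, O 2.006
→ CH2O2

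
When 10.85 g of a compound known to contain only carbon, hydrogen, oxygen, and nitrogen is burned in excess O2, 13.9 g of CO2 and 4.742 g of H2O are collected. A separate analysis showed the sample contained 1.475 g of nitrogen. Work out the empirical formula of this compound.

mol C = 13.9 / 44.01 = 0.3158; mass C = 0.3158 × 12.01 = 3.793 g
mol H = 2 × (4.742 / 18.02) = 0.5263; mass H = 0.5263 × 1.008 = 0.5305 g
mol N = 1.475 / 14.01 = 0.1053
mass O = 10.85 − (5.799) = 5.051 g → mol O = 0.3157
Smallest is N at 0.1053 mol; normalising gives C 3.000, H 4.999, N 1.000, O 2.999
Ratio ≈ 3:5:1:3, so the empirical formula is C3H5NO3

C3H5NO3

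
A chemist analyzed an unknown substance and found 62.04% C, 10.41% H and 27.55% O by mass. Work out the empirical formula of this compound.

Assume 100 g: 62.04 g C, 10.41 g H, 27.55 g O.
Moles — C: 62.04 / 12.01 = 5.166 mol; H: 10.41 / 1.008 = 10.33 mol; O: 27.55 / 16.00 = 1.722 mol
Divide by the smallest (1.722 mol O): C 3.000, H 5.998, O 1.000
→ C3H6O

C3H6O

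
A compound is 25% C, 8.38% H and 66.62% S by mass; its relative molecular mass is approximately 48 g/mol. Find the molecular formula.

CH4S

Assume 100 g: 25 g C, 8.38 g H, 66.62 g S.
Moles — C: 25 / 12.01 = 2.082 mol; H: 8.38 / 1.008 = 8.313 mol; S: 66.62 / 32.07 = 2.077 mol
Divide by the smallest (2.077 mol S): C 1.002, H 4.002, S 1.000
≈ 1:4:1 → CH4S
Empirical-formula mass = 48.11 g/mol
n = 48 / 48.11 = 1.00 ≈ 1
Molecular formula = empirical formula = CH4S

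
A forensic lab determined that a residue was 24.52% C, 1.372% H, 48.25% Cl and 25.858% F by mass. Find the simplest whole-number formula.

C3H2Cl2F2

Assume 100 g: 24.52 g C, 1.372 g H, 48.25 g Cl, 25.858 g F.
Moles — C: 24.52 / 12.01 = 2.042 mol; H: 1.372 / 1.008 = 1.361 mol; Cl: 48.25 / 35.45 = 1.361 mol; F: 25.858 / 19.00 = 1.361 mol
Ratios (÷ 1.361): C 1.500, H 1.000, Cl 1.000, F 1.000
×2: C 3.00, H 2.00, Cl 2.00, F 2.00 → C3H2Cl2F2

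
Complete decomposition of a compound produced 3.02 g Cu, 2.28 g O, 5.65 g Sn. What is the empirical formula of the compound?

CuO3Sn

n(Cu) = 3.02/63.55 = 0.04752, n(O) = 2.28/16.00 = 0.1425, n(Sn) = 5.65/118.71 = 0.04759
Ratios (÷ 0.04752): Cu 1.000, O 2.999, Sn 1.002
Ratio ≈ 1:3:1, so the empirical formula is CuO3Sn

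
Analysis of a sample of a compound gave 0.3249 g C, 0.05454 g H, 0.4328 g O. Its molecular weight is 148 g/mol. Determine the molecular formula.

C5H10O5

n(C) = 0.3249/12.01 = 0.02705, n(H) = 0.05454/1.008 = 0.05411, n(O) = 0.4328/16.00 = 0.02705
Divide by the smallest (0.02705 mol O): C 1.000, H 2.000, O 1.000
≈ 1:2:1 → CH2O
Empirical-formula mass = 30.03 g/mol
n = 148 / 30.03 = 4.93 ≈ 5
Molecular formula = (CH2O)×5 = C5H10O5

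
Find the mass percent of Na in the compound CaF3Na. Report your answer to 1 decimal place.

Molar mass = 1(40.08) + 3(19.00) + 1(22.99) = 120.070 g/mol
Mass of Na per mole = 1 × 22.99 = 22.990 g
% Na = 22.990 / 120.070 × 100 = 19.1%

19.1%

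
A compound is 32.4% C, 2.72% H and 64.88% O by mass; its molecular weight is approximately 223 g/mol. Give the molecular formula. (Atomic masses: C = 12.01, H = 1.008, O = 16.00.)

Assume 100 g: 32.4 g C, 2.72 g H, 64.88 g O.
C: 32.4 g ÷ 12.01 g/mol = 2.698 mol
H: 2.72 g ÷ 1.008 g/mol = 2.698 mol
O: 64.88 g ÷ 16.00 g/mol = 4.055 mol
Smallest is C at 2.698 mol; normalising gives C 1.000, H 1.000, O 1.503
Multiply by 2: C 2.00, H 2.00, O 3.01 → C2H2O3
Empirical-formula mass = 74.04 g/mol
n = 223 / 74.04 = 3.01 ≈ 3
Molecular formula = (C2H2O3)×3 = C6H6O9

C6H6O9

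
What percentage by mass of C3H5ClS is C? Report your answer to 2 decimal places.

33.18%

Molar mass = 3(12.01) + 5(1.008) + 1(35.45) + 1(32.07) = 108.590 g/mol
Mass of C per mole = 3 × 12.01 = 36.030 g
% C = 36.030 / 108.590 × 100 = 33.18%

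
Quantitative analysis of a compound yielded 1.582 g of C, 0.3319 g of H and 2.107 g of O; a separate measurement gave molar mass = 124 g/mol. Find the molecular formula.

n(C) = 1.582/12.01 = 0.1317, n(H) = 0.3319/1.008 = 0.3293, n(O) = 2.107/16.00 = 0.1317
Ratios (÷ 0.1317): C 1.000, H 2.500, O 1.000
×2: C 2.00, H 5.00, O 2.00 → C2H5O2
Empirical-formula mass = 61.06 g/mol
n = 124 / 61.06 = 2.03 ≈ 2
Molecular formula = (C2H5O2)×2 = C4H10O4

C4H10O4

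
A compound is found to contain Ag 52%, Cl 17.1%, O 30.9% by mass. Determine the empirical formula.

Assume 100 g: 52 g Ag, 17.1 g Cl, 30.9 g O.
n(Ag) = 52/107.87 = 0.4821, n(Cl) = 17.1/35.45 = 0.4824, n(O) = 30.9/16.00 = 1.931
Smallest is Ag at 0.4821 mol; normalising gives Ag 1.000, Cl 1.001, O 4.006
→ AgClO4

AgClO4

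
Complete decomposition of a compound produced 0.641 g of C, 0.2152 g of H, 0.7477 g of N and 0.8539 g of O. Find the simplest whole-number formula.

CH4NO

n(C) = 0.641/12.01 = 0.05337, n(H) = 0.2152/1.008 = 0.2135, n(N) = 0.7477/14.01 = 0.05337, n(O) = 0.8539/16.00 = 0.05337
Divide by the smallest (0.05337 mol O): C 1.000, H 4.000, N 1.000, O 1.000
→ CH4NO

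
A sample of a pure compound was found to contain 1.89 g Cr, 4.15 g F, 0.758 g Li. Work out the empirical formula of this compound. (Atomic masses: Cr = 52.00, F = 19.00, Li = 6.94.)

CrF6Li3

Cr: 1.89 g ÷ 52.00 g/mol = 0.03635 mol
F: 4.15 g ÷ 19.00 g/mol = 0.2184 mol
Li: 0.758 g ÷ 6.94 g/mol = 0.1092 mol
Ratios (÷ 0.03635): Cr 1.000, F 6.009, Li 3.005
Ratio ≈ 1:6:3, so the empirical formula is CrF6Li3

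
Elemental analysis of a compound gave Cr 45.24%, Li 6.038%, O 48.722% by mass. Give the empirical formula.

Cr2Li2O7

Assume 100 g: 45.24 g Cr, 6.038 g Li, 48.722 g O.
n(Cr) = 45.24/52.00 = 0.87, n(Li) = 6.038/6.94 = 0.87, n(O) = 48.722/16.00 = 3.045
Divide by the smallest (0.87 mol Cr): Cr 1.000, Li 1.000, O 3.500
×2: Cr 2.00, Li 2.00, O 7.00 → Cr2Li2O7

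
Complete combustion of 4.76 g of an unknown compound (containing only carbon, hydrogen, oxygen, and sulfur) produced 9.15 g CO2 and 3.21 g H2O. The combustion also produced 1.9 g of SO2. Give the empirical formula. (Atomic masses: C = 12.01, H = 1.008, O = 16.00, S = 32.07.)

mol C = 9.15 / 44.01 = 0.2079; mass C = 0.2079 × 12.01 = 2.497 g
mol H = 2 × (3.21 / 18.02) = 0.3563; mass H = 0.3563 × 1.008 = 0.3591 g
mol S = 1.9 / 64.07 = 0.02966; mass S = 0.9510 g
mass O = 4.76 − (3.807) = 0.9529 g → mol O = 0.05955
Divide by the smallest (0.02966 mol S): C 7.011, H 12.014, O 2.008, S 1.000
→ C7H12O2S

C7H12O2S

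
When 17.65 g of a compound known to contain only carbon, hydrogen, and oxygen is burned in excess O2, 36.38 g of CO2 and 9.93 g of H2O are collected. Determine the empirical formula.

mol C = 36.38 / 44.01 = 0.8266; mass C = 0.8266 × 12.01 = 9.928 g
mol H = 2 × (9.93 / 18.02) = 1.102; mass H = 1.102 × 1.008 = 1.111 g
mass O = 17.65 − (11.04) = 6.611 g → mol O = 0.4132
Ratios (÷ 0.4132): C 2.001, H 2.667, O 1.000
Scaling by 3: C 6.00, H 8.00, O 3.00 → C6H8O3

C6H8O3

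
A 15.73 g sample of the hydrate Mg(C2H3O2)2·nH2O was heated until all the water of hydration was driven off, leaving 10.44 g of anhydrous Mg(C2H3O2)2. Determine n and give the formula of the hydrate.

Mg(C2H3O2)2·4H2O

Mass of water lost = 15.73 − 10.44 = 5.29 g → 5.29 / 18.02 = 0.2936 mol H2O
Molar mass of Mg(C2H3O2)2 = 142.40 g/mol → mol Mg(C2H3O2)2 = 10.44 / 142.40 = 0.07332
n = 0.2936 / 0.07332 = 4.00 ≈ 4 → Mg(C2H3O2)2·4H2O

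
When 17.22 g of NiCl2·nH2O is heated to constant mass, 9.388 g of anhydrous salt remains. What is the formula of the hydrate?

NiCl2·6H2O

Mass of water lost = 17.22 − 9.388 = 7.832 g → 7.832 / 18.02 = 0.4346 mol H2O
Molar mass of NiCl2 = 129.59 g/mol → mol NiCl2 = 9.388 / 129.59 = 0.07244
n = 0.4346 / 0.07244 = 6.00 ≈ 6 → NiCl2·6H2O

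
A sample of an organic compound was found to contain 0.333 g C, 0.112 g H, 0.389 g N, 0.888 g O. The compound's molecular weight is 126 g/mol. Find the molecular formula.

C2H8N2O4

n(C) = 0.333/12.01 = 0.02773, n(H) = 0.112/1.008 = 0.1111, n(N) = 0.389/14.01 = 0.02777, n(O) = 0.888/16.00 = 0.0555
Divide by the smallest (0.02773 mol C): C 1.000, H 4.007, N 1.001, O 2.002
≈ 1:4:1:2 → CH4NO2
Empirical-formula mass = 62.05 g/mol
n = 126 / 62.05 = 2.03 ≈ 2
Molecular formula = (CH4NO2)×2 = C2H8N2O4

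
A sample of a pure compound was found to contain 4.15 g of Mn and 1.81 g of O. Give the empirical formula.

Moles — Mn: 4.15 / 54.94 = 0.07554 mol; O: 1.81 / 16.00 = 0.1131 mol
Ratios (÷ 0.07554): Mn 1.000, O 1.498
×2: Mn 2.00, O 3.00 → Mn2O3

Mn2O3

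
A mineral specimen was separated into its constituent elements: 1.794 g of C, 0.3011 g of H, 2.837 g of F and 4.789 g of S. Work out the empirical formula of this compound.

Moles — C: 1.794 / 12.01 = 0.1494 mol; H: 0.3011 / 1.008 = 0.2987 mol; F: 2.837 / 19.00 = 0.1493 mol; S: 4.789 / 32.07 = 0.1493 mol
Divide by the smallest (0.1493 mol F): C 1.000, H 2.001, F 1.000, S 1.000
→ CH2FS

CH2FS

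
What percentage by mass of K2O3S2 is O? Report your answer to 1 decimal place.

25.2%

Molar mass = 2(39.10) + 3(16.00) + 2(32.07) = 190.340 g/mol
Mass of O per mole = 3 × 16.00 = 48.000 g
% O = 48.000 / 190.340 × 100 = 25.2%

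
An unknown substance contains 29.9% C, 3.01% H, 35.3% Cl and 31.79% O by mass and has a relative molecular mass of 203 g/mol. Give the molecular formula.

C5H6Cl2O4

Assume 100 g: 29.9 g C, 3.01 g H, 35.3 g Cl, 31.79 g O.
Moles — C: 29.9 / 12.01 = 2.49 mol; H: 3.01 / 1.008 = 2.986 mol; Cl: 35.3 / 35.45 = 0.9958 mol; O: 31.79 / 16.00 = 1.987 mol
Smallest is Cl at 0.9958 mol; normalising gives C 2.500, H 2.999, Cl 1.000, O 1.995
Multiply by 2: C 5.00, H 6.00, Cl 2.00, O 3.99 → C5H6Cl2O4
Empirical-formula mass = 201.00 g/mol
n = 203 / 201.00 = 1.01 ≈ 1
Molecular formula = empirical formula = C5H6Cl2O4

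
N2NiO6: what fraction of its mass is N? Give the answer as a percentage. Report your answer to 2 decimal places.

15.34%

Molar mass = 2(14.01) + 1(58.69) + 6(16.00) = 182.710 g/mol
Mass of N per mole = 2 × 14.01 = 28.020 g
% N = 28.020 / 182.710 × 100 = 15.34%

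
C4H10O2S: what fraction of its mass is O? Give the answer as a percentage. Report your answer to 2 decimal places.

Molar mass = 4(12.01) + 10(1.008) + 2(16.00) + 1(32.07) = 122.190 g/mol
Mass of O per mole = 2 × 16.00 = 32.000 g
% O = 32.000 / 122.190 × 100 = 26.19%

26.19%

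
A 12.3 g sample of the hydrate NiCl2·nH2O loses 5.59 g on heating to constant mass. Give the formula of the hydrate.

NiCl2·6H2O

Mass of anhydrous NiCl2 = 12.3 − 5.59 = 6.71 g
mol H2O = 5.59 / 18.02 = 0.3102
Molar mass of NiCl2 = 129.59 g/mol → mol NiCl2 = 6.71 / 129.59 = 0.05178
n = 0.3102 / 0.05178 = 5.99 ≈ 6 → NiCl2·6H2O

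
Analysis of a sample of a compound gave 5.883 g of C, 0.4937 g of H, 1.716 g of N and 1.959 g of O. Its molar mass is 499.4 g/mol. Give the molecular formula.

C24H24N6O6

Moles — C: 5.883 / 12.01 = 0.4898 mol; H: 0.4937 / 1.008 = 0.4898 mol; N: 1.716 / 14.01 = 0.1225 mol; O: 1.959 / 16.00 = 0.1224 mol
Smallest is O at 0.1224 mol; normalising gives C 4.001, H 4.000, N 1.000, O 1.000
≈ 4:4:1:1 → C4H4NO
Empirical-formula mass = 82.08 g/mol
n = 499.4 / 82.08 = 6.08 ≈ 6
Molecular formula = (C4H4NO)×6 = C24H24N6O6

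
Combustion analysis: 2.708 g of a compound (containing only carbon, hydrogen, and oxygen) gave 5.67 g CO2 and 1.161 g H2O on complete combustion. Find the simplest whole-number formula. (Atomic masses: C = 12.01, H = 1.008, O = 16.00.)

mol C = 5.67 / 44.01 = 0.1288; mass C = 0.1288 × 12.01 = 1.547 g
mol H = 2 × (1.161 / 18.02) = 0.1289; mass H = 0.1289 × 1.008 = 0.1299 g
mass O = 2.708 − (1.677) = 1.031 g → mol O = 0.06443
Divide by the smallest (0.06443 mol O): C 2.000, H 2.000, O 1.000
Ratio ≈ 2:2:1, so the empirical formula is C2H2O

C2H2O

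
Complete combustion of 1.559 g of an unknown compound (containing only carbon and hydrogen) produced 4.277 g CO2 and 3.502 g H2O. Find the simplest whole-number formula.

CH4

mol C = 4.277 / 44.01 = 0.09718; mass C = 0.09718 × 12.01 = 1.167 g
mol H = 2 × (3.502 / 18.02) = 0.3887; mass H = 0.3887 × 1.008 = 0.3918 g
Divide by the smallest (0.09718 mol C): C 1.000, H 3.999
≈ 1:4 → CH4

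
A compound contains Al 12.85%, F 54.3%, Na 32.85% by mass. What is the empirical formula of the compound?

Assume 100 g: 12.85 g Al, 54.3 g F, 32.85 g Na.
Moles — Al: 12.85 / 26.98 = 0.4763 mol; F: 54.3 / 19.00 = 2.858 mol; Na: 32.85 / 22.99 = 1.429 mol
Ratios (÷ 0.4763): Al 1.000, F 6.000, Na 3.000
≈ 1:6:3 → AlF6Na3

AlF6Na3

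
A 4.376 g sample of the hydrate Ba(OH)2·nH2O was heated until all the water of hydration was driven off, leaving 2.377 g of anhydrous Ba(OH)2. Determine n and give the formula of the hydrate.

Mass of water lost = 4.376 − 2.377 = 1.999 g → 1.999 / 18.02 = 0.1109 mol H2O
Molar mass of Ba(OH)2 = 171.35 g/mol → mol Ba(OH)2 = 2.377 / 171.35 = 0.01387
n = 0.1109 / 0.01387 = 8.00 ≈ 8 → Ba(OH)2·8H2O

Ba(OH)2·8H2O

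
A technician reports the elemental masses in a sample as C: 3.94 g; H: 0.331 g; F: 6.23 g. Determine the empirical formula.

Moles — C: 3.94 / 12.01 = 0.3281 mol; H: 0.331 / 1.008 = 0.3284 mol; F: 6.23 / 19.00 = 0.3279 mol
Smallest is F at 0.3279 mol; normalising gives C 1.001, H 1.001, F 1.000
→ CHF

CHF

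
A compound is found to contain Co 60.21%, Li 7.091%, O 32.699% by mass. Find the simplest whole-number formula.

Assume 100 g: 60.21 g Co, 7.091 g Li, 32.699 g O.
Moles — Co: 60.21 / 58.93 = 1.022 mol; Li: 7.091 / 6.94 = 1.022 mol; O: 32.699 / 16.00 = 2.044 mol
Divide by the smallest (1.022 mol Co): Co 1.000, Li 1.000, O 2.000
≈ 1:1:2 → CoLiO2

CoLiO2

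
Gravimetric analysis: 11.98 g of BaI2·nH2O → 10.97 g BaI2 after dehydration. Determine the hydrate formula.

Mass of water lost = 11.98 − 10.97 = 1.01 g → 1.01 / 18.02 = 0.05605 mol H2O
Molar mass of BaI2 = 391.13 g/mol → mol BaI2 = 10.97 / 391.13 = 0.02805
n = 0.05605 / 0.02805 = 2.00 ≈ 2 → BaI2·2H2O

BaI2·2H2O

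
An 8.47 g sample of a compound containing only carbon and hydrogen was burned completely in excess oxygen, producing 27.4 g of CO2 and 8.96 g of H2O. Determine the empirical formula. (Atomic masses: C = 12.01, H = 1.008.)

C5H8

mol C = 27.4 / 44.01 = 0.6226; mass C = 0.6226 × 12.01 = 7.477 g
mol H = 2 × (8.96 / 18.02) = 0.9945; mass H = 0.9945 × 1.008 = 1.002 g
Divide by the smallest (0.6226 mol C): C 1.000, H 1.597
Scaling by 5: C 5.00, H 7.99 → C5H8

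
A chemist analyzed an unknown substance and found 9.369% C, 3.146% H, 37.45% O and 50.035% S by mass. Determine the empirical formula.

CH4O3S2

Assume 100 g: 9.369 g C, 3.146 g H, 37.45 g O, 50.035 g S.
C: 9.369 g ÷ 12.01 g/mol = 0.7801 mol
H: 3.146 g ÷ 1.008 g/mol = 3.121 mol
O: 37.45 g ÷ 16.00 g/mol = 2.341 mol
S: 50.035 g ÷ 32.07 g/mol = 1.56 mol
Ratios (÷ 0.7801): C 1.000, H 4.001, O 3.000, S 2.000
Ratio ≈ 1:4:3:2, so the empirical formula is CH4O3S2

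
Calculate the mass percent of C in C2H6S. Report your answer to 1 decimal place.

38.7%

Molar mass = 2(12.01) + 6(1.008) + 1(32.07) = 62.138 g/mol
Mass of C per mole = 2 × 12.01 = 24.020 g
% C = 24.020 / 62.138 × 100 = 38.7%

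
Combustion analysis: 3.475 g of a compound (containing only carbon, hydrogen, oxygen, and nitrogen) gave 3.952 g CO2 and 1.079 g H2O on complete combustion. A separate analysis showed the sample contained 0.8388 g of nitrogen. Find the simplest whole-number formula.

C3H4N2O3

mol C = 3.952 / 44.01 = 0.08980; mass C = 0.08980 × 12.01 = 1.078 g
mol H = 2 × (1.079 / 18.02) = 0.1198; mass H = 0.1198 × 1.008 = 0.1207 g
mol N = 0.8388 / 14.01 = 0.05987
mass O = 3.475 − (2.038) = 1.437 g → mol O = 0.08981
Divide by the smallest (0.05987 mol N): C 1.500, H 2.000, N 1.000, O 1.500
Multiply by 2: C 3.00, H 4.00, N 2.00, O 3.00 → C3H4N2O3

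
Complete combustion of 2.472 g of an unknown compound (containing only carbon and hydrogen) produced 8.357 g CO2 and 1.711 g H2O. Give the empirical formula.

mol C = 8.357 / 44.01 = 0.1899; mass C = 0.1899 × 12.01 = 2.281 g
mol H = 2 × (1.711 / 18.02) = 0.1899; mass H = 0.1899 × 1.008 = 0.1914 g
Divide by the smallest (0.1899 mol C): C 1.000, H 1.000
→ CH

CH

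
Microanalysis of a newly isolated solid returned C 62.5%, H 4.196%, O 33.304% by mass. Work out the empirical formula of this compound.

C5H4O2

Assume 100 g: 62.5 g C, 4.196 g H, 33.304 g O.
n(C) = 62.5/12.01 = 5.204, n(H) = 4.196/1.008 = 4.163, n(O) = 33.304/16.00 = 2.082
Ratios (÷ 2.082): C 2.500, H 2.000, O 1.000
Multiply by 2: C 5.00, H 4.00, O 2.00 → C5H4O2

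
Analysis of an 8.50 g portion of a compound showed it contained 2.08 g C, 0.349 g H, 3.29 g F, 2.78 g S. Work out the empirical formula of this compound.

C2H4F2S

n(C) = 2.08/12.01 = 0.1732, n(H) = 0.349/1.008 = 0.3462, n(F) = 3.29/19.00 = 0.1732, n(S) = 2.78/32.07 = 0.08669
Smallest is S at 0.08669 mol; normalising gives C 1.998, H 3.994, F 1.998, S 1.000
≈ 2:4:2:1 → C2H4F2S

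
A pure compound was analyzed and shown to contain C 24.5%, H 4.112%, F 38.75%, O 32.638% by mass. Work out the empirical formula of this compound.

CH2FO

Assume 100 g: 24.5 g C, 4.112 g H, 38.75 g F, 32.638 g O.
C: 24.5 g ÷ 12.01 g/mol = 2.04 mol
H: 4.112 g ÷ 1.008 g/mol = 4.079 mol
F: 38.75 g ÷ 19.00 g/mol = 2.039 mol
O: 32.638 g ÷ 16.00 g/mol = 2.04 mol
Ratios (÷ 2.039): C 1.000, H 2.000, F 1.000, O 1.000
≈ 1:2:1:1 → CH2FO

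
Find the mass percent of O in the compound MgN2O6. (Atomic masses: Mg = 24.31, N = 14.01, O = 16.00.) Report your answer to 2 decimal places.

Molar mass = 1(24.31) + 2(14.01) + 6(16.00) = 148.330 g/mol
Mass of O per mole = 6 × 16.00 = 96.000 g
% O = 96.000 / 148.330 × 100 = 64.72%

64.72%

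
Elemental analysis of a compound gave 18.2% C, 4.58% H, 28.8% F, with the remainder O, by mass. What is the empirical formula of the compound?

CH3FO2

Assume 100 g: 18.2 g C, 4.58 g H, 28.8 g F, 48.42 g O.
Moles — C: 18.2 / 12.01 = 1.515 mol; H: 4.58 / 1.008 = 4.544 mol; F: 28.8 / 19.00 = 1.516 mol; O: 48.42 / 16.00 = 3.026 mol
Smallest is C at 1.515 mol; normalising gives C 1.000, H 2.998, F 1.000, O 1.997
Ratio ≈ 1:3:1:2, so the empirical formula is CH3FO2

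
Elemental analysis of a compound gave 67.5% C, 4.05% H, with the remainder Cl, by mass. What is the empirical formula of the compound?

C7H5Cl

Assume 100 g: 67.5 g C, 4.05 g H, 28.45 g Cl.
C: 67.5 g ÷ 12.01 g/mol = 5.62 mol
H: 4.05 g ÷ 1.008 g/mol = 4.018 mol
Cl: 28.45 g ÷ 35.45 g/mol = 0.8025 mol
Ratios (÷ 0.8025): C 7.003, H 5.006, Cl 1.000
≈ 7:5:1 → C7H5Cl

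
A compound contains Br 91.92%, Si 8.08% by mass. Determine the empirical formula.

Assume 100 g: 91.92 g Br, 8.08 g Si.
Br: 91.92 g ÷ 79.90 g/mol = 1.15 mol
Si: 8.08 g ÷ 28.09 g/mol = 0.2876 mol
Divide by the smallest (0.2876 mol Si): Br 3.999, Si 1.000
≈ 4:1 → Br4Si

Br4Si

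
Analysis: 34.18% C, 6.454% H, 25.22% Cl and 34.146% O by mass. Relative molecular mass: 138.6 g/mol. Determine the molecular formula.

C4H9ClO3

Assume 100 g: 34.18 g C, 6.454 g H, 25.22 g Cl, 34.146 g O.
Moles — C: 34.18 / 12.01 = 2.846 mol; H: 6.454 / 1.008 = 6.403 mol; Cl: 25.22 / 35.45 = 0.7114 mol; O: 34.146 / 16.00 = 2.134 mol
Divide by the smallest (0.7114 mol Cl): C 4.000, H 9.000, Cl 1.000, O 3.000
≈ 4:9:1:3 → C4H9ClO3
Empirical-formula mass = 140.56 g/mol
n = 138.6 / 140.56 = 0.99 ≈ 1
Molecular formula = empirical formula = C4H9ClO3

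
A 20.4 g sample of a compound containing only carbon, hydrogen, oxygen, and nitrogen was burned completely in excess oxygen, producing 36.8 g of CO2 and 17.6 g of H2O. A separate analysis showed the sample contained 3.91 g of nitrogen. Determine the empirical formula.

mol C = 36.8 / 44.01 = 0.8362; mass C = 0.8362 × 12.01 = 10.04 g
mol H = 2 × (17.6 / 18.02) = 1.953; mass H = 1.953 × 1.008 = 1.969 g
mol N = 3.91 / 14.01 = 0.2791
mass O = 20.4 − (15.92) = 4.479 g → mol O = 0.2799
Smallest is N at 0.2791 mol; normalising gives C 2.996, H 6.999, N 1.000, O 1.003
Ratio ≈ 3:7:1:1, so the empirical formula is C3H7NO

C3H7NO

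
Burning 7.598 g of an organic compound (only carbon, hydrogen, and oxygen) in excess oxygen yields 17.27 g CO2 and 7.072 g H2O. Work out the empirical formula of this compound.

C3H6O

mol C = 17.27 / 44.01 = 0.3924; mass C = 0.3924 × 12.01 = 4.713 g
mol H = 2 × (7.072 / 18.02) = 0.7849; mass H = 0.7849 × 1.008 = 0.7912 g
mass O = 7.598 − (5.504) = 2.094 g → mol O = 0.1309
Divide by the smallest (0.1309 mol O): C 2.998, H 5.997, O 1.000
→ C3H6O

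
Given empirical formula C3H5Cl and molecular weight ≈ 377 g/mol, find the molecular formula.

Empirical-formula mass = 76.52 g/mol
n = 377 / 76.52 = 4.93 ≈ 5
Molecular formula = (C3H5Cl)5 = C15H25Cl5

C15H25Cl5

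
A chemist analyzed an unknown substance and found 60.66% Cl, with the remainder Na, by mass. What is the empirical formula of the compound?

Assume 100 g: 60.66 g Cl, 39.34 g Na.
n(Cl) = 60.66/35.45 = 1.711, n(Na) = 39.34/22.99 = 1.711
Ratios (÷ 1.711): Cl 1.000, Na 1.000
→ ClNa

ClNa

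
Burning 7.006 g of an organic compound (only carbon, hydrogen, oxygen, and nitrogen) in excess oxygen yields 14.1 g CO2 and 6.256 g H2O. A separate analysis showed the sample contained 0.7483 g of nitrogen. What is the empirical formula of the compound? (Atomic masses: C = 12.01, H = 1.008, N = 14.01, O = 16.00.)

C6H13NO2

mol C = 14.1 / 44.01 = 0.3204; mass C = 0.3204 × 12.01 = 3.848 g
mol H = 2 × (6.256 / 18.02) = 0.6943; mass H = 0.6943 × 1.008 = 0.6999 g
mol N = 0.7483 / 14.01 = 0.05341
mass O = 7.006 − (5.296) = 1.710 g → mol O = 0.1069
Smallest is N at 0.05341 mol; normalising gives C 5.998, H 13.000, N 1.000, O 2.001
Ratio ≈ 6:13:1:2, so the empirical formula is C6H13NO2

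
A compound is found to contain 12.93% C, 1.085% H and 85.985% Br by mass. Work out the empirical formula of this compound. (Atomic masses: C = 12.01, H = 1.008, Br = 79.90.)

CHBr

Assume 100 g: 12.93 g C, 1.085 g H, 85.985 g Br.
Moles — C: 12.93 / 12.01 = 1.077 mol; H: 1.085 / 1.008 = 1.076 mol; Br: 85.985 / 79.90 = 1.076 mol
Smallest is Br at 1.076 mol; normalising gives C 1.000, H 1.000, Br 1.000
≈ 1:1:1 → CHBr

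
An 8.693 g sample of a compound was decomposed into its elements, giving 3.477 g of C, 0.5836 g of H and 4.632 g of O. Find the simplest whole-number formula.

CH2O

n(C) = 3.477/12.01 = 0.2895, n(H) = 0.5836/1.008 = 0.579, n(O) = 4.632/16.00 = 0.2895
Divide by the smallest (0.2895 mol O): C 1.000, H 2.000, O 1.000
Ratio ≈ 1:2:1, so the empirical formula is CH2O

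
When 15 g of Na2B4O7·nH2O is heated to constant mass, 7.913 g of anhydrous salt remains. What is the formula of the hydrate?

Mass of water lost = 15 − 7.913 = 7.087 g → 7.087 / 18.02 = 0.3933 mol H2O
Molar mass of Na2B4O7 = 201.22 g/mol → mol Na2B4O7 = 7.913 / 201.22 = 0.03933
n = 0.3933 / 0.03933 = 10.00 ≈ 10 → Na2B4O7·10H2O

Na2B4O7·10H2O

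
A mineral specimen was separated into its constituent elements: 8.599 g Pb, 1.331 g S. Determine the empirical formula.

PbS

Moles — Pb: 8.599 / 207.2 = 0.0415 mol; S: 1.331 / 32.07 = 0.0415 mol
Divide by the smallest (0.0415 mol Pb): Pb 1.000, S 1.000
Ratio ≈ 1:1, so the empirical formula is PbS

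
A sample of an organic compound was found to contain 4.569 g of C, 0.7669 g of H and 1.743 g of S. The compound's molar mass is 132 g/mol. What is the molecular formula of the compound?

C: 4.569 g ÷ 12.01 g/mol = 0.3804 mol
H: 0.7669 g ÷ 1.008 g/mol = 0.7608 mol
S: 1.743 g ÷ 32.07 g/mol = 0.05435 mol
Smallest is S at 0.05435 mol; normalising gives C 7.000, H 13.998, S 1.000
≈ 7:14:1 → C7H14S
Empirical-formula mass = 130.25 g/mol
n = 132 / 130.25 = 1.01 ≈ 1
Molecular formula = empirical formula = C7H14S

C7H14S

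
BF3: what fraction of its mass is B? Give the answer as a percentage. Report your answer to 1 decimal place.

Molar mass = 1(10.81) + 3(19.00) = 67.810 g/mol
Mass of B per mole = 1 × 10.81 = 10.810 g
% B = 10.810 / 67.810 × 100 = 15.9%

15.9%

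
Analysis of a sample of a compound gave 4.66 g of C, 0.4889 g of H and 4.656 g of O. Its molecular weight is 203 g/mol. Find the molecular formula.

C8H10O6

n(C) = 4.66/12.01 = 0.388, n(H) = 0.4889/1.008 = 0.485, n(O) = 4.656/16.00 = 0.291
Ratios (÷ 0.291): C 1.333, H 1.667, O 1.000
Scaling by 3: C 4.00, H 5.00, O 3.00 → C4H5O3
Empirical-formula mass = 101.08 g/mol
n = 203 / 101.08 = 2.01 ≈ 2
Molecular formula = (C4H5O3)×2 = C8H10O6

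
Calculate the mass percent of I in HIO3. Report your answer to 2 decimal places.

72.14%

Molar mass = 1(1.008) + 1(126.90) + 3(16.00) = 175.908 g/mol
Mass of I per mole = 1 × 126.90 = 126.900 g
% I = 126.900 / 175.908 × 100 = 72.14%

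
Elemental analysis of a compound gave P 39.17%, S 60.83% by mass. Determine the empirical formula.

P2S3

Assume 100 g: 39.17 g P, 60.83 g S.
P: 39.17 g ÷ 30.97 g/mol = 1.265 mol
S: 60.83 g ÷ 32.07 g/mol = 1.897 mol
Ratios (÷ 1.265): P 1.000, S 1.500
Multiply by 2: P 2.00, S 3.00 → P2S3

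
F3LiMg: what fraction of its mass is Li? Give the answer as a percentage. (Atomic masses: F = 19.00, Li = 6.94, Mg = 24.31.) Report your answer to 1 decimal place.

7.9%

Molar mass = 3(19.00) + 1(6.94) + 1(24.31) = 88.250 g/mol
Mass of Li per mole = 1 × 6.94 = 6.940 g
% Li = 6.940 / 88.250 × 100 = 7.9%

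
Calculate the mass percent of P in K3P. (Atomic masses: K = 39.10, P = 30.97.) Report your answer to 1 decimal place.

20.9%

Molar mass = 3(39.10) + 1(30.97) = 148.270 g/mol
Mass of P per mole = 1 × 30.97 = 30.970 g
% P = 30.970 / 148.270 × 100 = 20.9%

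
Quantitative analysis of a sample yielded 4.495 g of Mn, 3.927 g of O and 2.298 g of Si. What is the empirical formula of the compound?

Moles — Mn: 4.495 / 54.94 = 0.08182 mol; O: 3.927 / 16.00 = 0.2454 mol; Si: 2.298 / 28.09 = 0.08181 mol
Ratios (÷ 0.08181): Mn 1.000, O 3.000, Si 1.000
→ MnO3Si

MnO3Si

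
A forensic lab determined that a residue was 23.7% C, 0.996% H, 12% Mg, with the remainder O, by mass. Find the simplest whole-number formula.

Assume 100 g: 23.7 g C, 0.996 g H, 12 g Mg, 63.3 g O.
C: 23.7 g ÷ 12.01 g/mol = 1.973 mol
H: 0.996 g ÷ 1.008 g/mol = 0.9881 mol
Mg: 12 g ÷ 24.31 g/mol = 0.4936 mol
O: 63.3 g ÷ 16.00 g/mol = 3.956 mol
Divide by the smallest (0.4936 mol Mg): C 3.998, H 2.002, Mg 1.000, O 8.015
Ratio ≈ 4:2:1:8, so the empirical formula is C4H2MgO8

C4H2MgO8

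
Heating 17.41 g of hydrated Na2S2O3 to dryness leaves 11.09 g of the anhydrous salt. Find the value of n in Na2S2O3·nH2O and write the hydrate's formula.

Na2S2O3·5H2O

Mass of water lost = 17.41 − 11.09 = 6.32 g → 6.32 / 18.02 = 0.3507 mol H2O
Molar mass of Na2S2O3 = 158.12 g/mol → mol Na2S2O3 = 11.09 / 158.12 = 0.07014
n = 0.3507 / 0.07014 = 5.00 ≈ 5 → Na2S2O3·5H2O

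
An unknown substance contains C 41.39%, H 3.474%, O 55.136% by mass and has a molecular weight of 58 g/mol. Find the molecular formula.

C2H2O2

Assume 100 g: 41.39 g C, 3.474 g H, 55.136 g O.
C: 41.39 g ÷ 12.01 g/mol = 3.446 mol
H: 3.474 g ÷ 1.008 g/mol = 3.446 mol
O: 55.136 g ÷ 16.00 g/mol = 3.446 mol
Smallest is O at 3.446 mol; normalising gives C 1.000, H 1.000, O 1.000
Ratio ≈ 1:1:1, so the empirical formula is CHO
Empirical-formula mass = 29.02 g/mol
n = 58 / 29.02 = 2.00 ≈ 2
Molecular formula = (CHO)×2 = C2H2O2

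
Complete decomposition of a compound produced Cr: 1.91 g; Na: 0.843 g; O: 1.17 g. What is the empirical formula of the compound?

CrNaO2

Cr: 1.91 g ÷ 52.00 g/mol = 0.03673 mol
Na: 0.843 g ÷ 22.99 g/mol = 0.03667 mol
O: 1.17 g ÷ 16.00 g/mol = 0.07312 mol
Smallest is Na at 0.03667 mol; normalising gives Cr 1.002, Na 1.000, O 1.994
≈ 1:1:2 → CrNaO2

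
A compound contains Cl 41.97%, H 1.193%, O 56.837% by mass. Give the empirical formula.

ClHO3

Assume 100 g: 41.97 g Cl, 1.193 g H, 56.837 g O.
Moles — Cl: 41.97 / 35.45 = 1.184 mol; H: 1.193 / 1.008 = 1.184 mol; O: 56.837 / 16.00 = 3.552 mol
Divide by the smallest (1.184 mol H): Cl 1.000, H 1.000, O 3.001
→ ClHO3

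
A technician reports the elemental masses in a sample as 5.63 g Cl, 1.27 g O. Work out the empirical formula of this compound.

Moles — Cl: 5.63 / 35.45 = 0.1588 mol; O: 1.27 / 16.00 = 0.07938 mol
Divide by the smallest (0.07938 mol O): Cl 2.001, O 1.000
→ Cl2O

Cl2O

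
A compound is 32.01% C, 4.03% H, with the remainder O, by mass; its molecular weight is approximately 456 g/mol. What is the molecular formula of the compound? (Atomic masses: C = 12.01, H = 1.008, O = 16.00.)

C12H18O18

Assume 100 g: 32.01 g C, 4.03 g H, 63.96 g O.
Moles — C: 32.01 / 12.01 = 2.665 mol; H: 4.03 / 1.008 = 3.998 mol; O: 63.96 / 16.00 = 3.998 mol
Ratios (÷ 2.665): C 1.000, H 1.500, O 1.500
Scaling by 2: C 2.00, H 3.00, O 3.00 → C2H3O3
Empirical-formula mass = 75.04 g/mol
n = 456 / 75.04 = 6.08 ≈ 6
Molecular formula = (C2H3O3)×6 = C12H18O18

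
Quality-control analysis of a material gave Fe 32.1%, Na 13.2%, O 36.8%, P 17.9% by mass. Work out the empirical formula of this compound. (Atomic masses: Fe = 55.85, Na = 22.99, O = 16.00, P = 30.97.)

FeNaO4P

Assume 100 g: 32.1 g Fe, 13.2 g Na, 36.8 g O, 17.9 g P.
n(Fe) = 32.1/55.85 = 0.5748, n(Na) = 13.2/22.99 = 0.5742, n(O) = 36.8/16.00 = 2.3, n(P) = 17.9/30.97 = 0.578
Divide by the smallest (0.5742 mol Na): Fe 1.001, Na 1.000, O 4.006, P 1.007
Ratio ≈ 1:1:4:1, so the empirical formula is FeNaO4P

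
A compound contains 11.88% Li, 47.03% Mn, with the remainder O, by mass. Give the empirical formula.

Assume 100 g: 11.88 g Li, 47.03 g Mn, 41.09 g O.
Moles — Li: 11.88 / 6.94 = 1.712 mol; Mn: 47.03 / 54.94 = 0.856 mol; O: 41.09 / 16.00 = 2.568 mol
Smallest is Mn at 0.856 mol; normalising gives Li 2.000, Mn 1.000, O 3.000
Ratio ≈ 2:1:3, so the empirical formula is Li2MnO3

Li2MnO3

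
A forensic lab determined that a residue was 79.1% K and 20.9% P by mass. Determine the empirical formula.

Assume 100 g: 79.1 g K, 20.9 g P.
Moles — K: 79.1 / 39.10 = 2.023 mol; P: 20.9 / 30.97 = 0.6748 mol
Smallest is P at 0.6748 mol; normalising gives K 2.998, P 1.000
→ K3P

K3P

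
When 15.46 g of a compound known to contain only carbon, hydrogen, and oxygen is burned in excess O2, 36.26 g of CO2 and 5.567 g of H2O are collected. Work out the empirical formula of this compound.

mol C = 36.26 / 44.01 = 0.8239; mass C = 0.8239 × 12.01 = 9.895 g
mol H = 2 × (5.567 / 18.02) = 0.6179; mass H = 0.6179 × 1.008 = 0.6228 g
mass O = 15.46 − (10.52) = 4.942 g → mol O = 0.3089
Divide by the smallest (0.3089 mol O): C 2.667, H 2.000, O 1.000
×3: C 8.00, H 6.00, O 3.00 → C8H6O3

C8H6O3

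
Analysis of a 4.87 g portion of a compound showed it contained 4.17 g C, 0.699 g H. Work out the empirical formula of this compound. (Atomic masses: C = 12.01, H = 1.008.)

n(C) = 4.17/12.01 = 0.3472, n(H) = 0.699/1.008 = 0.6935
Smallest is C at 0.3472 mol; normalising gives C 1.000, H 1.997
→ CH2

CH2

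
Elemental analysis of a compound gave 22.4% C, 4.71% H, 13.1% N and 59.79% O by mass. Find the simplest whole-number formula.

Assume 100 g: 22.4 g C, 4.71 g H, 13.1 g N, 59.79 g O.
C: 22.4 g ÷ 12.01 g/mol = 1.865 mol
H: 4.71 g ÷ 1.008 g/mol = 4.673 mol
N: 13.1 g ÷ 14.01 g/mol = 0.935 mol
O: 59.79 g ÷ 16.00 g/mol = 3.737 mol
Divide by the smallest (0.935 mol N): C 1.995, H 4.997, N 1.000, O 3.996
→ C2H5NO4

C2H5NO4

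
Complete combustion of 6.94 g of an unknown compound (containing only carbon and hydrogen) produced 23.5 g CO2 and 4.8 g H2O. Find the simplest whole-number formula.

mol C = 23.5 / 44.01 = 0.5340; mass C = 0.5340 × 12.01 = 6.413 g
mol H = 2 × (4.8 / 18.02) = 0.5327; mass H = 0.5327 × 1.008 = 0.5370 g
Ratios (÷ 0.5327): C 1.002, H 1.000
→ CH

CH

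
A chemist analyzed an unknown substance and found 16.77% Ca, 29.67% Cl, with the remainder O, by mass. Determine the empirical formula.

CaCl2O8

Assume 100 g: 16.77 g Ca, 29.67 g Cl, 53.56 g O.
Ca: 16.77 g ÷ 40.08 g/mol = 0.4184 mol
Cl: 29.67 g ÷ 35.45 g/mol = 0.837 mol
O: 53.56 g ÷ 16.00 g/mol = 3.348 mol
Divide by the smallest (0.4184 mol Ca): Ca 1.000, Cl 2.000, O 8.000
→ CaCl2O8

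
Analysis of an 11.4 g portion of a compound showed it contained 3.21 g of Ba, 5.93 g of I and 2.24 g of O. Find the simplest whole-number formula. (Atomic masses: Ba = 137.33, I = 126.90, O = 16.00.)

BaI2O6

Moles — Ba: 3.21 / 137.33 = 0.02337 mol; I: 5.93 / 126.90 = 0.04673 mol; O: 2.24 / 16.00 = 0.14 mol
Smallest is Ba at 0.02337 mol; normalising gives Ba 1.000, I 1.999, O 5.989
≈ 1:2:6 → BaI2O6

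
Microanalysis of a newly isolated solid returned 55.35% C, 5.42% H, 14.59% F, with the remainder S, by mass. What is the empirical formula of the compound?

Assume 100 g: 55.35 g C, 5.42 g H, 14.59 g F, 24.64 g S.
Moles — C: 55.35 / 12.01 = 4.609 mol; H: 5.42 / 1.008 = 5.377 mol; F: 14.59 / 19.00 = 0.7679 mol; S: 24.64 / 32.07 = 0.7683 mol
Ratios (÷ 0.7679): C 6.002, H 7.002, F 1.000, S 1.001
Ratio ≈ 6:7:1:1, so the empirical formula is C6H7FS

C6H7FS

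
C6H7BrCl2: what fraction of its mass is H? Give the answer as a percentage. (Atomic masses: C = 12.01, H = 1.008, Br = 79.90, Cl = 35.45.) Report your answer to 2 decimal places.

Molar mass = 6(12.01) + 7(1.008) + 1(79.90) + 2(35.45) = 229.916 g/mol
Mass of H per mole = 7 × 1.008 = 7.056 g
% H = 7.056 / 229.916 × 100 = 3.07%

3.07%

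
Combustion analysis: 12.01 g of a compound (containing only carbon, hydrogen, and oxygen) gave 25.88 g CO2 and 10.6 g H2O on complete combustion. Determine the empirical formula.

C5H10O2

mol C = 25.88 / 44.01 = 0.5880; mass C = 0.5880 × 12.01 = 7.062 g
mol H = 2 × (10.6 / 18.02) = 1.176; mass H = 1.176 × 1.008 = 1.186 g
mass O = 12.01 − (8.248) = 3.762 g → mol O = 0.2351
Divide by the smallest (0.2351 mol O): C 2.501, H 5.004, O 1.000
Multiply by 2: C 5.00, H 10.01, O 2.00 → C5H10O2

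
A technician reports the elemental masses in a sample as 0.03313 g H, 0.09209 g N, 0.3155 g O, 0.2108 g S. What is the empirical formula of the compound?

n(H) = 0.03313/1.008 = 0.03287, n(N) = 0.09209/14.01 = 0.006573, n(O) = 0.3155/16.00 = 0.01972, n(S) = 0.2108/32.07 = 0.006573
Divide by the smallest (0.006573 mol S): H 5.000, N 1.000, O 3.000, S 1.000
→ H5NO3S

H5NO3S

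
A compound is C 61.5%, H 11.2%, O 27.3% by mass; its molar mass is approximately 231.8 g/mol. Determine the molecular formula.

C12H26O4

Assume 100 g: 61.5 g C, 11.2 g H, 27.3 g O.
C: 61.5 g ÷ 12.01 g/mol = 5.121 mol
H: 11.2 g ÷ 1.008 g/mol = 11.11 mol
O: 27.3 g ÷ 16.00 g/mol = 1.706 mol
Ratios (÷ 1.706): C 3.001, H 6.512, O 1.000
Scaling by 2: C 6.00, H 13.02, O 2.00 → C6H13O2
Empirical-formula mass = 117.16 g/mol
n = 231.8 / 117.16 = 1.98 ≈ 2
Molecular formula = (C6H13O2)×2 = C12H26O4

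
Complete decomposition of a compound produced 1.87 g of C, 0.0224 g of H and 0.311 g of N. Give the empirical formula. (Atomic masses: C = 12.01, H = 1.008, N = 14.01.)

Moles — C: 1.87 / 12.01 = 0.1557 mol; H: 0.0224 / 1.008 = 0.02222 mol; N: 0.311 / 14.01 = 0.0222 mol
Ratios (÷ 0.0222): C 7.014, H 1.001, N 1.000
≈ 7:1:1 → C7HN

C7HN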